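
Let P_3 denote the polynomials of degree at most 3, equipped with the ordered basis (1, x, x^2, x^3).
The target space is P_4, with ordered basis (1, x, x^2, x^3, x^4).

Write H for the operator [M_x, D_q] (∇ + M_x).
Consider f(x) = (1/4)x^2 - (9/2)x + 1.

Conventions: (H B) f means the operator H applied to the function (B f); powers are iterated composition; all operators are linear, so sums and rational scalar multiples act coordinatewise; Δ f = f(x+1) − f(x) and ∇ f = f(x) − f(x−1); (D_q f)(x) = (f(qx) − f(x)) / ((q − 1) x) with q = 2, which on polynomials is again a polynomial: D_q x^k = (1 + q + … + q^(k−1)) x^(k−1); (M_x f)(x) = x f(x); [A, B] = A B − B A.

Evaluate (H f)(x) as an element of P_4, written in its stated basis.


∇ f = (1/2)x - 19/4
M_x f = (1/4)x^3 - (9/2)x^2 + x
(∇ + M_x) f = (1/4)x^3 - (9/2)x^2 + (3/2)x - 19/4
D_q (∇ + M_x) f = (7/4)x^2 - (27/2)x + 3/2
M_x D_q (∇ + M_x) f = (7/4)x^3 - (27/2)x^2 + (3/2)x
M_x (∇ + M_x) f = (1/4)x^4 - (9/2)x^3 + (3/2)x^2 - (19/4)x
D_q M_x (∇ + M_x) f = (15/4)x^3 - (63/2)x^2 + (9/2)x - 19/4
[M_x, D_q] (∇ + M_x) f = -2x^3 + 18x^2 - 3x + 19/4

the result is g(x) = -2x^3 + 18x^2 - 3x + 19/4


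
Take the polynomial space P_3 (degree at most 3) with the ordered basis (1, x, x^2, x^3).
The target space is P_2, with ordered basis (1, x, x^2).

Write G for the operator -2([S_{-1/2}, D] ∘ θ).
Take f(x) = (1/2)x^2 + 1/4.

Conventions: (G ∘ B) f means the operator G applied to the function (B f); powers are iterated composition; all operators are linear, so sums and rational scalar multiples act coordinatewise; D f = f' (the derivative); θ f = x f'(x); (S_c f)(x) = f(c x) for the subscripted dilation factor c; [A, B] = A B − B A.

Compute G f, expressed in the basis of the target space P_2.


θ f = x^2
D θ f = 2x
S_{-1/2} D θ f = -x
S_{-1/2} θ f = (1/4)x^2
D S_{-1/2} θ f = (1/2)x
[S_{-1/2}, D] θ f = -(3/2)x
(-2([S_{-1/2}, D] ∘ θ)) f = 3x

the image equals g(x) = 3x


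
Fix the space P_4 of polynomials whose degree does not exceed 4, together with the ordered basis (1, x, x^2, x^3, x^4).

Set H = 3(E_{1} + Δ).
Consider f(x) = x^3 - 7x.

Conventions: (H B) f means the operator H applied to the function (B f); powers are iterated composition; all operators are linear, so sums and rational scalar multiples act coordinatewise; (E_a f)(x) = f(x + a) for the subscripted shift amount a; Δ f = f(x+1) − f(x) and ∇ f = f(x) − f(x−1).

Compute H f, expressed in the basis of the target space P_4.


E_{1} f = x^3 + 3x^2 - 4x - 6
Δ f = 3x^2 + 3x - 6
(E_{1} + Δ) f = x^3 + 6x^2 - x - 12
(3(E_{1} + Δ)) f = 3x^3 + 18x^2 - 3x - 36

the result is g(x) = 3x^3 + 18x^2 - 3x - 36


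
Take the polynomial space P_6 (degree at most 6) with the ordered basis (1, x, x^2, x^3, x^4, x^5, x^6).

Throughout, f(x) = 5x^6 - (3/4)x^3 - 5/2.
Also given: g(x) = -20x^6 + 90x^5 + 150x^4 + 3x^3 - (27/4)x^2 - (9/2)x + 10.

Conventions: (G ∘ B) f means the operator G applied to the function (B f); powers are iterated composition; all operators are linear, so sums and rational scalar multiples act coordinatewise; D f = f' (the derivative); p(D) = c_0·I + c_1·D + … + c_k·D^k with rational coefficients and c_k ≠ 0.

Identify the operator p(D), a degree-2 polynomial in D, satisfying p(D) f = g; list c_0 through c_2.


D^0 f = 5x^6 - (3/4)x^3 - 5/2
D^1 f = 30x^5 - (9/4)x^2
D^2 f = 150x^4 - (9/2)x
matching coefficients of g against c_0 f + c_1 Df + … from the top degree down determines the c_i
solution: c_0 = -4, c_1 = 3, c_2 = 1

c_0 = -4, c_1 = 3, c_2 = 1


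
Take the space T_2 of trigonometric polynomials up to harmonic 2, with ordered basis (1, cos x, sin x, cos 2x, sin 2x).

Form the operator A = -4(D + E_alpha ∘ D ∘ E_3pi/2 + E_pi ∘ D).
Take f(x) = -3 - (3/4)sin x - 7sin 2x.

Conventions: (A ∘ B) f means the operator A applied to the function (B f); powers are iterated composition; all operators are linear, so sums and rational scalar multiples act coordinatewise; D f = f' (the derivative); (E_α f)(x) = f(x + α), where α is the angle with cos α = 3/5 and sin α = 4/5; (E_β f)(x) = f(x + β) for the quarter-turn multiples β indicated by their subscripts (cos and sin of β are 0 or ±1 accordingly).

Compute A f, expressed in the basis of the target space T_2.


D f = -(3/4)cos x - 14cos 2x
E_3pi/2 f = -3 + (3/4)cos x + 7sin 2x
D E_3pi/2 f = -(3/4)sin x + 14cos 2x
E_alpha D E_3pi/2 f = -(3/5)cos x - (9/20)sin x - (98/25)cos 2x - (336/25)sin 2x
D f = -(3/4)cos x - 14cos 2x
E_pi D f = (3/4)cos x - 14cos 2x
(D + E_alpha ∘ D ∘ E_3pi/2 + E_pi ∘ D) f = -(3/5)cos x - (9/20)sin x - (798/25)cos 2x - (336/25)sin 2x
(-4(D + E_alpha ∘ D ∘ E_3pi/2 + E_pi ∘ D)) f = (12/5)cos x + (9/5)sin x + (3192/25)cos 2x + (1344/25)sin 2x

g(x) = (12/5)cos x + (9/5)sin x + (3192/25)cos 2x + (1344/25)sin 2x


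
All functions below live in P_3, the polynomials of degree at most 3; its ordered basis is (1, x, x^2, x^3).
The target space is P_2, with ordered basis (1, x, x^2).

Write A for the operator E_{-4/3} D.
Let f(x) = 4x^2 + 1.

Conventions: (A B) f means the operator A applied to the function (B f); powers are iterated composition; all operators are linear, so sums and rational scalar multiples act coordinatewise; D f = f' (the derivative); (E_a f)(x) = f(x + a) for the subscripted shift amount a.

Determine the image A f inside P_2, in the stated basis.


D f = 8x
E_{-4/3} D f = 8x - 32/3

the image equals g(x) = 8x - 32/3


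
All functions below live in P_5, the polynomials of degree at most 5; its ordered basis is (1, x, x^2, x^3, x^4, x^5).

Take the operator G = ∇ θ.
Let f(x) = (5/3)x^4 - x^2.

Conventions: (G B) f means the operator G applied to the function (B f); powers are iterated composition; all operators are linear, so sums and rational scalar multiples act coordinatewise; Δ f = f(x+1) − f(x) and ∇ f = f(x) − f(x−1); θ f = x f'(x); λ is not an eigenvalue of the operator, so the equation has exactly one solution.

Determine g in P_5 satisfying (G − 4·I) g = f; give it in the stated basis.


g(x) = -(5/12)x^4 - (5/3)x^3 - x^2 + (13/12)x - 1/16

write g with unknown coordinates in the stated basis and equate coefficients in (G − 4·I) g = f
solving from the highest basis element down gives g = -(5/12)x^4 - (5/3)x^3 - x^2 + (13/12)x - 1/16
check: G g = -(20/3)x^3 - 5x^2 + (13/3)x - 1/4
so G g − 4·g = (5/3)x^4 - x^2 = f ✓


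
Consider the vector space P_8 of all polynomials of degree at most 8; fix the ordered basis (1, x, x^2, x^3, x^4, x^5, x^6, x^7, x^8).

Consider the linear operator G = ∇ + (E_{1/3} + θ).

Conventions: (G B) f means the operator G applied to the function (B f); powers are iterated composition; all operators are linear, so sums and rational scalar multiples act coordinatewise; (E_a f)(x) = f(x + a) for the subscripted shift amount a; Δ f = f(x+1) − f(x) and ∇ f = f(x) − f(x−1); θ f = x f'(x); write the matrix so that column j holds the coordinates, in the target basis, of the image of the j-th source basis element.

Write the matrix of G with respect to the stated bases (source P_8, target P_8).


image of 1: 1
image of x: 2x + 4/3
image of x^2: 3x^2 + (8/3)x - 8/9
image of x^3: 4x^3 + 4x^2 - (8/3)x + 28/27
image of x^4: 5x^4 + (16/3)x^3 - (16/3)x^2 + (112/27)x - 80/81
image of x^5: 6x^5 + (20/3)x^4 - (80/9)x^3 + (280/27)x^2 - (400/81)x + 244/243
image of x^6: 7x^6 + 8x^5 - (40/3)x^4 + (560/27)x^3 - (400/27)x^2 + (488/81)x - 728/729
image of x^7: 8x^7 + (28/3)x^6 - (56/3)x^5 + (980/27)x^4 - (2800/81)x^3 + (1708/81)x^2 - (5096/729)x + 2188/2187
image of x^8: 9x^8 + (32/3)x^7 - (224/9)x^6 + (1568/27)x^5 - (5600/81)x^4 + (13664/243)x^3 - (20384/729)x^2 + (17504/2187)x - 6560/6561
each image's coordinates form column j of the matrix

the matrix is [[1, 4/3, -8/9, 28/27, -80/81, 244/243, -728/729, 2188/2187, -6560/6561]; [0, 2, 8/3, -8/3, 112/27, -400/81, 488/81, -5096/729, 17504/2187]; [0, 0, 3, 4, -16/3, 280/27, -400/27, 1708/81, -20384/729]; [0, 0, 0, 4, 16/3, -80/9, 560/27, -2800/81, 13664/243]; [0, 0, 0, 0, 5, 20/3, -40/3, 980/27, -5600/81]; [0, 0, 0, 0, 0, 6, 8, -56/3, 1568/27]; [0, 0, 0, 0, 0, 0, 7, 28/3, -224/9]; [0, 0, 0, 0, 0, 0, 0, 8, 32/3]; [0, 0, 0, 0, 0, 0, 0, 0, 9]] (rows listed top to bottom)


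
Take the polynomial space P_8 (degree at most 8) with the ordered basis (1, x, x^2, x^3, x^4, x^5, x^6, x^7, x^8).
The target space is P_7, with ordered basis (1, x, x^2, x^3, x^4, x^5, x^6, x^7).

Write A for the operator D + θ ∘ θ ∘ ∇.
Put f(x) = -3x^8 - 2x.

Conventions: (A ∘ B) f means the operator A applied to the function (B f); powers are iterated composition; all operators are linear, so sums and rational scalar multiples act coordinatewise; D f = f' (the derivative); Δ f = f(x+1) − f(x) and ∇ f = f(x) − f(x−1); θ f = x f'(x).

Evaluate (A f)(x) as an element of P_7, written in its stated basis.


D f = -24x^7 - 2
∇ f = -24x^7 + 84x^6 - 168x^5 + 210x^4 - 168x^3 + 84x^2 - 24x + 1
θ ∇ f = -168x^7 + 504x^6 - 840x^5 + 840x^4 - 504x^3 + 168x^2 - 24x
θ θ ∇ f = -1176x^7 + 3024x^6 - 4200x^5 + 3360x^4 - 1512x^3 + 336x^2 - 24x
(D + θ ∘ θ ∘ ∇) f = -1200x^7 + 3024x^6 - 4200x^5 + 3360x^4 - 1512x^3 + 336x^2 - 24x - 2

the image equals g(x) = -1200x^7 + 3024x^6 - 4200x^5 + 3360x^4 - 1512x^3 + 336x^2 - 24x - 2


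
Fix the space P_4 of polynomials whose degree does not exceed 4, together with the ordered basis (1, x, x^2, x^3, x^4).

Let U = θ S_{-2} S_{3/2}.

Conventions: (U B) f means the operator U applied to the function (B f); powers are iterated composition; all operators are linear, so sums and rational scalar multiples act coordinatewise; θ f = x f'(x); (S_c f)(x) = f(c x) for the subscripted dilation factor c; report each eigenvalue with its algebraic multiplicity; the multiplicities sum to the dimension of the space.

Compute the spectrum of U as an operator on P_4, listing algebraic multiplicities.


λ = -81 (multiplicity 1), λ = -3 (multiplicity 1), λ = 0 (multiplicity 1), λ = 18 (multiplicity 1), λ = 324 (multiplicity 1)

image of 1: 0
image of x: -3x
image of x^2: 18x^2
image of x^3: -81x^3
image of x^4: 324x^4
the matrix is upper triangular; its diagonal is (0, -3, 18, -81, 324)
for a triangular matrix the eigenvalues are the diagonal entries, with algebraic multiplicity their repetition count


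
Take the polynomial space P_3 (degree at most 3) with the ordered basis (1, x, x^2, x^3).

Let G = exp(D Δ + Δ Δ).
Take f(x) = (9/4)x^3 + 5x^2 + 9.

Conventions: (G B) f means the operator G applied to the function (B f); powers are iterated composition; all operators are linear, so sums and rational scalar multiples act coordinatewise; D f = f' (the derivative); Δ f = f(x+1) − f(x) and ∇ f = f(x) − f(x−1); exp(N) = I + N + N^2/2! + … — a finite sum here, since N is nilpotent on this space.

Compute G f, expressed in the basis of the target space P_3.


order-1 term: 27x + 161/4
the series for exp(D Δ + Δ Δ) f terminates at order 1
exp(D Δ + Δ Δ) f = (9/4)x^3 + 5x^2 + 27x + 197/4

g(x) = (9/4)x^3 + 5x^2 + 27x + 197/4


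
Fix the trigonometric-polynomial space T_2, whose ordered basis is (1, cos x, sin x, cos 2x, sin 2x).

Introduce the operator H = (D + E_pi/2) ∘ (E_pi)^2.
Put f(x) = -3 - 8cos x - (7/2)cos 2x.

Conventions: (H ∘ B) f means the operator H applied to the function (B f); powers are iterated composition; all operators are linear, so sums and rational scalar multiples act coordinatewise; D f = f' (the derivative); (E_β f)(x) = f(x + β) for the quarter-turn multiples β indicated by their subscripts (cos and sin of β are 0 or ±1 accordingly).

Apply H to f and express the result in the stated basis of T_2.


the result is g(x) = -3 + 16sin x + (7/2)cos 2x + 7sin 2x

E_pi f = -3 + 8cos x - (7/2)cos 2x
E_pi E_pi f = -3 - 8cos x - (7/2)cos 2x
D (E_pi)^2 f = 8sin x + 7sin 2x
E_pi/2 (E_pi)^2 f = -3 + 8sin x + (7/2)cos 2x
(D + E_pi/2) (E_pi)^2 f = -3 + 16sin x + (7/2)cos 2x + 7sin 2x


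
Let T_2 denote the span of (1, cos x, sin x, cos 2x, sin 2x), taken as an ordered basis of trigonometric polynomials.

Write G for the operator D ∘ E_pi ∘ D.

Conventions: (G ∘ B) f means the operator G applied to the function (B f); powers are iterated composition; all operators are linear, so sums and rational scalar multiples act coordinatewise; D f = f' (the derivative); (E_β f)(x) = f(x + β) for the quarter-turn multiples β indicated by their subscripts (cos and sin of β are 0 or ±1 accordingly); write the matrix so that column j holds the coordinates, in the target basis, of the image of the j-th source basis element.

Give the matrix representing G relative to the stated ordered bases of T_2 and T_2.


the matrix is [[0, 0, 0, 0, 0]; [0, 1, 0, 0, 0]; [0, 0, 1, 0, 0]; [0, 0, 0, -4, 0]; [0, 0, 0, 0, -4]] (rows listed top to bottom)

image of 1: 0
image of cos x: cos x
image of sin x: sin x
image of cos 2x: -4cos 2x
image of sin 2x: -4sin 2x
each image's coordinates form column j of the matrix


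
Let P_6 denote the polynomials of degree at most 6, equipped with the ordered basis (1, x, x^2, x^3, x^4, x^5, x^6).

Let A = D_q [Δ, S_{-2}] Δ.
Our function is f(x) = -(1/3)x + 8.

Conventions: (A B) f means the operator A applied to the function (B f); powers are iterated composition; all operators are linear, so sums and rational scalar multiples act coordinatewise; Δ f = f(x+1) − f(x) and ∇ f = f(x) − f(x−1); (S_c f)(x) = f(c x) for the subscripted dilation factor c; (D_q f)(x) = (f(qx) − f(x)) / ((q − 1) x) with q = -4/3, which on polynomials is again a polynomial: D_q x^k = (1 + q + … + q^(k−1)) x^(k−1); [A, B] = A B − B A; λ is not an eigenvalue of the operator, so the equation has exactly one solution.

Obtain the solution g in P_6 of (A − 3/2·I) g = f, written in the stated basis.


write g with unknown coordinates in the stated basis and equate coefficients in (A − 3/2·I) g = f
solving from the highest basis element down gives g = (2/9)x - 16/3
check: A g = 0
so A g − 3/2·g = -(1/3)x + 8 = f ✓

the image equals g(x) = (2/9)x - 16/3


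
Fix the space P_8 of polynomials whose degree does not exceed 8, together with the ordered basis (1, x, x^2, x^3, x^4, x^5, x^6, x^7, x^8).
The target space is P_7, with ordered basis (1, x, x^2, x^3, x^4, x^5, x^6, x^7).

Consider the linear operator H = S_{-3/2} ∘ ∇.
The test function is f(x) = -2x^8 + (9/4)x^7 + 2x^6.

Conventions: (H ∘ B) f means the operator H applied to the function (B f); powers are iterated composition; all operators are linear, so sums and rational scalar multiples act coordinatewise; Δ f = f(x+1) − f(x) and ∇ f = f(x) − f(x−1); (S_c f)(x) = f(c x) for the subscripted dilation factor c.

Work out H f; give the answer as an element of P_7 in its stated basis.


g(x) = (2187/8)x^7 + (209223/256)x^6 + (143127/128)x^5 + (61155/64)x^4 + (16281/32)x^3 + (2637/16)x^2 + (237/8)x + 9/4

∇ f = -16x^7 + (287/4)x^6 - (589/4)x^5 + (755/4)x^4 - (603/4)x^3 + (293/4)x^2 - (79/4)x + 9/4
S_{-3/2} ∇ f = (2187/8)x^7 + (209223/256)x^6 + (143127/128)x^5 + (61155/64)x^4 + (16281/32)x^3 + (2637/16)x^2 + (237/8)x + 9/4


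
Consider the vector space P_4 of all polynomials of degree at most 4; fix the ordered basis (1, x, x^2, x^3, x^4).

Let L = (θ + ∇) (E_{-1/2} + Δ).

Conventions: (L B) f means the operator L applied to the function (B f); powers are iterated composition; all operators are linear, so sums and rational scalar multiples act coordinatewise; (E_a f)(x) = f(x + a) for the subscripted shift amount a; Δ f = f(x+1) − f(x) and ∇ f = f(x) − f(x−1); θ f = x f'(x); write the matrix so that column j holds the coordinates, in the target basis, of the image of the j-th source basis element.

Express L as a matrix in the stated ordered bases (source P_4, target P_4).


the matrix is [[0, 1, 0, 13/4, -3]; [0, 1, 3, 15/4, 33/2]; [0, 0, 2, 6, 15]; [0, 0, 0, 3, 10]; [0, 0, 0, 0, 4]] (rows listed top to bottom)

image of 1: 0
image of x: x + 1
image of x^2: 2x^2 + 3x
image of x^3: 3x^3 + 6x^2 + (15/4)x + 13/4
image of x^4: 4x^4 + 10x^3 + 15x^2 + (33/2)x - 3
each image's coordinates form column j of the matrix


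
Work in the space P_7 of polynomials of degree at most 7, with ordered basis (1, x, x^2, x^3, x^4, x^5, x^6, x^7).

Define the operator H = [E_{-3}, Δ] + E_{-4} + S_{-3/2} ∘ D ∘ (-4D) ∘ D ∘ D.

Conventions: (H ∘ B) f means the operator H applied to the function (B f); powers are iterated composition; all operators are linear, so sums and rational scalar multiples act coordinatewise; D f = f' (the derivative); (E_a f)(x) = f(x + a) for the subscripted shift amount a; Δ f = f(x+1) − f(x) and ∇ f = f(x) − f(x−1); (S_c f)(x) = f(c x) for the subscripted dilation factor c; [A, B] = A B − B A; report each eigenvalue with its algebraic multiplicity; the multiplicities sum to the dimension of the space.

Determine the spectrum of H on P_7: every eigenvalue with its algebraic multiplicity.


image of 1: 1
image of x: x - 4
image of x^2: x^2 - 8x + 16
image of x^3: x^3 - 12x^2 + 48x - 64
image of x^4: x^4 - 16x^3 + 96x^2 - 256x + 160
image of x^5: x^5 - 20x^4 + 160x^3 - 640x^2 + 2000x - 1024
image of x^6: x^6 - 24x^5 + 240x^4 - 1280x^3 + 600x^2 - 6144x + 4096
image of x^7: x^7 - 28x^6 + 336x^5 - 2240x^4 + 20300x^3 - 21504x^2 + 28672x - 16384
the matrix is upper triangular; its diagonal is (1, 1, 1, 1, 1, 1, 1, 1)
for a triangular matrix the eigenvalues are the diagonal entries, with algebraic multiplicity their repetition count

λ = 1 (multiplicity 8)


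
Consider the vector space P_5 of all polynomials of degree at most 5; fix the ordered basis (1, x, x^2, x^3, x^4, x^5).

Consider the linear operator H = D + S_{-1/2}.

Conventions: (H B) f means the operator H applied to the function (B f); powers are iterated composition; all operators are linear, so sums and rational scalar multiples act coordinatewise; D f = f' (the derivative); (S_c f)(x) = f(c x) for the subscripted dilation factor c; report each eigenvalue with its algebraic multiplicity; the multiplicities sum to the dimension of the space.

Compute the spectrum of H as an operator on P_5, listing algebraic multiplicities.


λ = -1/2 (multiplicity 1), λ = -1/8 (multiplicity 1), λ = -1/32 (multiplicity 1), λ = 1/16 (multiplicity 1), λ = 1/4 (multiplicity 1), λ = 1 (multiplicity 1)

image of 1: 1
image of x: -(1/2)x + 1
image of x^2: (1/4)x^2 + 2x
image of x^3: -(1/8)x^3 + 3x^2
image of x^4: (1/16)x^4 + 4x^3
image of x^5: -(1/32)x^5 + 5x^4
the matrix is upper triangular; its diagonal is (1, -1/2, 1/4, -1/8, 1/16, -1/32)
for a triangular matrix the eigenvalues are the diagonal entries, with algebraic multiplicity their repetition count


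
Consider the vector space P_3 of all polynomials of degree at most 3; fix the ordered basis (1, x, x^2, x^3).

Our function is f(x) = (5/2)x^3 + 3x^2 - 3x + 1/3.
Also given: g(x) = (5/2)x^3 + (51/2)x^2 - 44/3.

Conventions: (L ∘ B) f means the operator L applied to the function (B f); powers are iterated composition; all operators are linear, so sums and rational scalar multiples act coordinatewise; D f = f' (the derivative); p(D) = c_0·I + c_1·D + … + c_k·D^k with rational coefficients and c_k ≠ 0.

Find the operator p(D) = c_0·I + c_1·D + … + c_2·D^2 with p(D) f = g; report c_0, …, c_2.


c_0 = 1, c_1 = 3, c_2 = -1

D^0 f = (5/2)x^3 + 3x^2 - 3x + 1/3
D^1 f = (15/2)x^2 + 6x - 3
D^2 f = 15x + 6
matching coefficients of g against c_0 f + c_1 Df + … from the top degree down determines the c_i
solution: c_0 = 1, c_1 = 3, c_2 = -1


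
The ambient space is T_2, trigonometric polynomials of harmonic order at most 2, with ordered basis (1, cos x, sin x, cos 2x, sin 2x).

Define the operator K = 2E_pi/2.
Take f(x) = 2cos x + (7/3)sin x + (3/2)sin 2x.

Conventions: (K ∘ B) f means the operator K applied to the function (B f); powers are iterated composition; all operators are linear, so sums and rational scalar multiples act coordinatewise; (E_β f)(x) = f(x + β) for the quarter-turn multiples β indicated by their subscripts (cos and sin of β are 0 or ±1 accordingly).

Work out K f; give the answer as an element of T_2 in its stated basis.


E_pi/2 f = (7/3)cos x - 2sin x - (3/2)sin 2x
(2E_pi/2) f = (14/3)cos x - 4sin x - 3sin 2x

the result is g(x) = (14/3)cos x - 4sin x - 3sin 2x


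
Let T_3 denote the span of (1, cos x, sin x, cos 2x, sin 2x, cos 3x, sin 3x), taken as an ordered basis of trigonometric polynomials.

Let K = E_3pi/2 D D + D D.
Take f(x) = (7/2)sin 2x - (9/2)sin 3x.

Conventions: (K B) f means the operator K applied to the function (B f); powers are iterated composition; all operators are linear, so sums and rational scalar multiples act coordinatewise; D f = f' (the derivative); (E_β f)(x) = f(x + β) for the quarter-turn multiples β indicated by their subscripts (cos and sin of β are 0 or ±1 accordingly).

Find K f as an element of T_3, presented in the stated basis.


D f = 7cos 2x - (27/2)cos 3x
D D f = -14sin 2x + (81/2)sin 3x
E_3pi/2 D D f = 14sin 2x + (81/2)cos 3x
D f = 7cos 2x - (27/2)cos 3x
D D f = -14sin 2x + (81/2)sin 3x
(E_3pi/2 D D + D D) f = (81/2)cos 3x + (81/2)sin 3x

g(x) = (81/2)cos 3x + (81/2)sin 3x


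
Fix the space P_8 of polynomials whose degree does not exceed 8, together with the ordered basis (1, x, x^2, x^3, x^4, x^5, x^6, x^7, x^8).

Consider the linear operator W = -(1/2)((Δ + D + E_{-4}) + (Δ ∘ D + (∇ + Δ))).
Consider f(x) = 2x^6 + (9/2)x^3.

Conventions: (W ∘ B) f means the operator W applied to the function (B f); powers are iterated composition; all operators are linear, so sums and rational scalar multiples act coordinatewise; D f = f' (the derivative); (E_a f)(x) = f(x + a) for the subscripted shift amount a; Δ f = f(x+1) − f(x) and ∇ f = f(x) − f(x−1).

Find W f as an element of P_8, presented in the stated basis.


Δ f = 12x^5 + 30x^4 + 40x^3 + (87/2)x^2 + (51/2)x + 13/2
D f = 12x^5 + (27/2)x^2
E_{-4} f = 2x^6 - 48x^5 + 480x^4 - (5111/2)x^3 + 7626x^2 - 12072x + 7904
(Δ + D + E_{-4}) f = 2x^6 - 24x^5 + 510x^4 - (5031/2)x^3 + 7683x^2 - (24093/2)x + 15821/2
D f = 12x^5 + (27/2)x^2
Δ D f = 60x^4 + 120x^3 + 120x^2 + 87x + 51/2
∇ f = 12x^5 - 30x^4 + 40x^3 - (33/2)x^2 - (3/2)x + 5/2
Δ f = 12x^5 + 30x^4 + 40x^3 + (87/2)x^2 + (51/2)x + 13/2
(∇ + Δ) f = 24x^5 + 80x^3 + 27x^2 + 24x + 9
(Δ ∘ D + (∇ + Δ)) f = 24x^5 + 60x^4 + 200x^3 + 147x^2 + 111x + 69/2
((Δ + D + E_{-4}) + (Δ ∘ D + (∇ + Δ))) f = 2x^6 + 570x^4 - (4631/2)x^3 + 7830x^2 - (23871/2)x + 7945
(-(1/2)((Δ + D + E_{-4}) + (Δ ∘ D + (∇ + Δ)))) f = -x^6 - 285x^4 + (4631/4)x^3 - 3915x^2 + (23871/4)x - 7945/2

the image equals g(x) = -x^6 - 285x^4 + (4631/4)x^3 - 3915x^2 + (23871/4)x - 7945/2


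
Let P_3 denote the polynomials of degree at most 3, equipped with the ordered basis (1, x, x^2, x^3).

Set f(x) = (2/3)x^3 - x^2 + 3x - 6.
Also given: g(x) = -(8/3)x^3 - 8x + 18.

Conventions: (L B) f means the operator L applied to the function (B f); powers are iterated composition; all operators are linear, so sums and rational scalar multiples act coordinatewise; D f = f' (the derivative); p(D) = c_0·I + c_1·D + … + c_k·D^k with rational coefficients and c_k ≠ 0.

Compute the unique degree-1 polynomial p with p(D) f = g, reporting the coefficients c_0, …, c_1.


p(D) = -4·I − 2·D, i.e. c_0 = -4, c_1 = -2

D^0 f = (2/3)x^3 - x^2 + 3x - 6
D^1 f = 2x^2 - 2x + 3
matching coefficients of g against c_0 f + c_1 Df + … from the top degree down determines the c_i
solution: c_0 = -4, c_1 = -2


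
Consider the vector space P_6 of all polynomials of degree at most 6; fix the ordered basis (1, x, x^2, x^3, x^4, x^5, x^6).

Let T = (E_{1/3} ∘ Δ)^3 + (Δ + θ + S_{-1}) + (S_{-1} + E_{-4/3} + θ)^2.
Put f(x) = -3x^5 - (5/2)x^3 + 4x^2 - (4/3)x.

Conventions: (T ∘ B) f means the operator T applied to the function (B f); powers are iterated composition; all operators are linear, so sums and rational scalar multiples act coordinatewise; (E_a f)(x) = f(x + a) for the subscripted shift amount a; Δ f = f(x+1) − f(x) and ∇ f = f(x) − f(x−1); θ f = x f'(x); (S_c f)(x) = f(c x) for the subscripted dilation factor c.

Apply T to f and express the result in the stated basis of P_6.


Δ f = -15x^4 - 30x^3 - (75/2)x^2 - (29/2)x - 17/6
E_{1/3} Δ f = -15x^4 - 50x^3 - (155/2)x^2 - (931/18)x - 709/54
Δ (E_{1/3} ∘ Δ) f = -60x^3 - 240x^2 - 365x - 1748/9
E_{1/3} Δ (E_{1/3} ∘ Δ) f = -60x^3 - 300x^2 - 545x - 3103/9
Δ (E_{1/3} ∘ Δ) (E_{1/3} ∘ Δ) f = -180x^2 - 780x - 905
E_{1/3} Δ (E_{1/3} ∘ Δ) (E_{1/3} ∘ Δ) f = -180x^2 - 900x - 1185
Δ f = -15x^4 - 30x^3 - (75/2)x^2 - (29/2)x - 17/6
θ f = -15x^5 - (15/2)x^3 + 8x^2 - (4/3)x
S_{-1} f = 3x^5 + (5/2)x^3 + 4x^2 + (4/3)x
(Δ + θ + S_{-1}) f = -12x^5 - 15x^4 - 35x^3 - (51/2)x^2 - (29/2)x - 17/6
S_{-1} f = 3x^5 + (5/2)x^3 + 4x^2 + (4/3)x
E_{-4/3} f = -3x^5 + 20x^4 - (335/6)x^3 + (766/9)x^2 - (1964/27)x + 2224/81
θ f = -15x^5 - (15/2)x^3 + 8x^2 - (4/3)x
(S_{-1} + E_{-4/3} + θ) f = -15x^5 + 20x^4 - (365/6)x^3 + (874/9)x^2 - (1964/27)x + 2224/81
S_{-1} (S_{-1} + E_{-4/3} + θ) f = 15x^5 + 20x^4 + (365/6)x^3 + (874/9)x^2 + (1964/27)x + 2224/81
E_{-4/3} (S_{-1} + E_{-4/3} + θ) f = -15x^5 + 120x^4 - (2605/6)x^3 + (2728/3)x^2 - (29236/27)x + 15328/27
θ (S_{-1} + E_{-4/3} + θ) f = -75x^5 + 80x^4 - (365/2)x^3 + (1748/9)x^2 - (1964/27)x
(S_{-1} + E_{-4/3} + θ) (S_{-1} + E_{-4/3} + θ) f = -75x^5 + 220x^4 - (3335/6)x^3 + (3602/3)x^2 - (29236/27)x + 48208/81
((E_{1/3} ∘ Δ)^3 + (Δ + θ + S_{-1}) + (S_{-1} + E_{-4/3} + θ)^2) f = -87x^5 + 205x^4 - (3545/6)x^3 + (5971/6)x^2 - (107855/54)x - 96013/162

the image equals g(x) = -87x^5 + 205x^4 - (3545/6)x^3 + (5971/6)x^2 - (107855/54)x - 96013/162


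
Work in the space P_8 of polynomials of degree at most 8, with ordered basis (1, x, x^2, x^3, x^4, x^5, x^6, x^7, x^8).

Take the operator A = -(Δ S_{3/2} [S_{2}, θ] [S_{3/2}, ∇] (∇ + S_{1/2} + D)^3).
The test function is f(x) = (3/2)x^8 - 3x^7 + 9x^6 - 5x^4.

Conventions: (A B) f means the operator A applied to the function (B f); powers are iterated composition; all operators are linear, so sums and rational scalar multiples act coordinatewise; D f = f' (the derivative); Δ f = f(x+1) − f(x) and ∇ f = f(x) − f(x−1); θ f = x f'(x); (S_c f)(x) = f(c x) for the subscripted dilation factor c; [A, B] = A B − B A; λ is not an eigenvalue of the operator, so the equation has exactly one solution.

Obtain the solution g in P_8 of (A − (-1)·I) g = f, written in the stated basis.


write g with unknown coordinates in the stated basis and equate coefficients in (A − (-1)·I) g = f
solving from the highest basis element down gives g = (3/2)x^8 - 3x^7 + 9x^6 - 5x^4
check: A g = 0
so A g − (-1)·g = (3/2)x^8 - 3x^7 + 9x^6 - 5x^4 = f ✓

the result is g(x) = (3/2)x^8 - 3x^7 + 9x^6 - 5x^4


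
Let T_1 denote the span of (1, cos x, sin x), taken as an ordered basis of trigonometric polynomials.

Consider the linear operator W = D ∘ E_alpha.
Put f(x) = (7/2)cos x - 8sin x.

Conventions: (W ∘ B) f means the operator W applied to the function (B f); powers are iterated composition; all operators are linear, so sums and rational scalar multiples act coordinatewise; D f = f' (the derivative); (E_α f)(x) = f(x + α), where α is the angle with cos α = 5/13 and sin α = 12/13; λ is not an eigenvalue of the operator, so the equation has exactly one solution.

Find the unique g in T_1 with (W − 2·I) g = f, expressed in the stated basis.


g(x) = -(93/113)cos x + (643/226)sin x

write g with unknown coordinates in the stated basis and equate coefficients in (W − 2·I) g = f
solving from the highest basis element down gives g = -(93/113)cos x + (643/226)sin x
check: W g = (419/226)cos x - (261/113)sin x
so W g − 2·g = (7/2)cos x - 8sin x = f ✓


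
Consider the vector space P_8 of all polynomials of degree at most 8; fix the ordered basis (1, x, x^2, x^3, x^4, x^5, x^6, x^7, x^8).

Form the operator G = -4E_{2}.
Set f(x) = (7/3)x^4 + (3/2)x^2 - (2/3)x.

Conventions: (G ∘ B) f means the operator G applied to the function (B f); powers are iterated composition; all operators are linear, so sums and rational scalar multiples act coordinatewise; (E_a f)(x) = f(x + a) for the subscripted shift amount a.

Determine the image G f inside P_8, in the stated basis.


the result is g(x) = -(28/3)x^4 - (224/3)x^3 - 230x^2 - 320x - 168

E_{2} f = (7/3)x^4 + (56/3)x^3 + (115/2)x^2 + 80x + 42
(-4E_{2}) f = -(28/3)x^4 - (224/3)x^3 - 230x^2 - 320x - 168


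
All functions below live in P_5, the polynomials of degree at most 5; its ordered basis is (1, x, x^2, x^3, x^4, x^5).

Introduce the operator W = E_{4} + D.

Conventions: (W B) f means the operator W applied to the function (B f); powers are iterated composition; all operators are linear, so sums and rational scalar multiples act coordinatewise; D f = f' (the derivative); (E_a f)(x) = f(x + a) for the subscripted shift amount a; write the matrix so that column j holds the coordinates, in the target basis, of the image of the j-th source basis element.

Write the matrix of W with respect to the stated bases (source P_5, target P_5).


the matrix is [[1, 5, 16, 64, 256, 1024]; [0, 1, 10, 48, 256, 1280]; [0, 0, 1, 15, 96, 640]; [0, 0, 0, 1, 20, 160]; [0, 0, 0, 0, 1, 25]; [0, 0, 0, 0, 0, 1]] (rows listed top to bottom)

image of 1: 1
image of x: x + 5
image of x^2: x^2 + 10x + 16
image of x^3: x^3 + 15x^2 + 48x + 64
image of x^4: x^4 + 20x^3 + 96x^2 + 256x + 256
image of x^5: x^5 + 25x^4 + 160x^3 + 640x^2 + 1280x + 1024
each image's coordinates form column j of the matrix


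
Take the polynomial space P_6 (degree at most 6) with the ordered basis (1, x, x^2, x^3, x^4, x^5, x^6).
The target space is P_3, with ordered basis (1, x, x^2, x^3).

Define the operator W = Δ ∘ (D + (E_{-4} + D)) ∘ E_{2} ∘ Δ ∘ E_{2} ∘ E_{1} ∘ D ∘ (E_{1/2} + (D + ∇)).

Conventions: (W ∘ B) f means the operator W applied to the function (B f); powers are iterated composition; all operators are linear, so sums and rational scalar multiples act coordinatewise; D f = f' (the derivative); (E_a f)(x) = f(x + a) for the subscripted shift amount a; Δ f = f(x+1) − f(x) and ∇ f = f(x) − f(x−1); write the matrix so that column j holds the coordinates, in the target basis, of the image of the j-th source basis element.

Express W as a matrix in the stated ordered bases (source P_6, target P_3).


the matrix is [[0, 0, 0, 6, 156, 2845, 51525]; [0, 0, 0, 0, 24, 780, 17070]; [0, 0, 0, 0, 0, 60, 2340]; [0, 0, 0, 0, 0, 0, 120]] (rows listed top to bottom)

image of 1: 0
image of x: 0
image of x^2: 0
image of x^3: 6
image of x^4: 24x + 156
image of x^5: 60x^2 + 780x + 2845
image of x^6: 120x^3 + 2340x^2 + 17070x + 51525
each image's coordinates form column j of the matrix


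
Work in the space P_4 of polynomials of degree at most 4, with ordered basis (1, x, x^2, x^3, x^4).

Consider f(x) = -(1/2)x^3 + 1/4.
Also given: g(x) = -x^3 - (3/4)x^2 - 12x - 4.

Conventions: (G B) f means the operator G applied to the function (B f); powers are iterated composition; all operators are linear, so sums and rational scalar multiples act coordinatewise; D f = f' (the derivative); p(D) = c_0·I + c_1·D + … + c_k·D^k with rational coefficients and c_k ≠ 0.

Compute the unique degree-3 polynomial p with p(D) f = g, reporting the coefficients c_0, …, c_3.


c_0 = 2, c_1 = 1/2, c_2 = 4, c_3 = 3/2

D^0 f = -(1/2)x^3 + 1/4
D^1 f = -(3/2)x^2
D^2 f = -3x
D^3 f = -3
matching coefficients of g against c_0 f + c_1 Df + … from the top degree down determines the c_i
solution: c_0 = 2, c_1 = 1/2, c_2 = 4, c_3 = 3/2


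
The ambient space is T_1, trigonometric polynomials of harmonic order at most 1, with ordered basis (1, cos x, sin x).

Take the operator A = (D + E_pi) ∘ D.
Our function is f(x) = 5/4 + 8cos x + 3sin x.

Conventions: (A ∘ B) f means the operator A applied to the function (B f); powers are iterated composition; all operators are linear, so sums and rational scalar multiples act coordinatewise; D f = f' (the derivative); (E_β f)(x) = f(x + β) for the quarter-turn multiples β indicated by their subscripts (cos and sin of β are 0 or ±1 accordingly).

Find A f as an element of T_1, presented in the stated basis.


the result is g(x) = -11cos x + 5sin x

D f = 3cos x - 8sin x
D D f = -8cos x - 3sin x
E_pi D f = -3cos x + 8sin x
(D + E_pi) D f = -11cos x + 5sin x


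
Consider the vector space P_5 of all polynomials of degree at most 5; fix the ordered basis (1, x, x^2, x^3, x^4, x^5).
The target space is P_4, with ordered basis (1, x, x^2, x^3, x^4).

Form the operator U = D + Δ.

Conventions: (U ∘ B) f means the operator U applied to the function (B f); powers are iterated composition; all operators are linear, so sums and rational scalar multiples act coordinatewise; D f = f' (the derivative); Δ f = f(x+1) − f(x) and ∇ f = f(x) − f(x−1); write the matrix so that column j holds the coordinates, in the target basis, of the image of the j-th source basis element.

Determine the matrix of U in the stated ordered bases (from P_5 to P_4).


the matrix is [[0, 2, 1, 1, 1, 1]; [0, 0, 4, 3, 4, 5]; [0, 0, 0, 6, 6, 10]; [0, 0, 0, 0, 8, 10]; [0, 0, 0, 0, 0, 10]] (rows listed top to bottom)

image of 1: 0
image of x: 2
image of x^2: 4x + 1
image of x^3: 6x^2 + 3x + 1
image of x^4: 8x^3 + 6x^2 + 4x + 1
image of x^5: 10x^4 + 10x^3 + 10x^2 + 5x + 1
each image's coordinates form column j of the matrix


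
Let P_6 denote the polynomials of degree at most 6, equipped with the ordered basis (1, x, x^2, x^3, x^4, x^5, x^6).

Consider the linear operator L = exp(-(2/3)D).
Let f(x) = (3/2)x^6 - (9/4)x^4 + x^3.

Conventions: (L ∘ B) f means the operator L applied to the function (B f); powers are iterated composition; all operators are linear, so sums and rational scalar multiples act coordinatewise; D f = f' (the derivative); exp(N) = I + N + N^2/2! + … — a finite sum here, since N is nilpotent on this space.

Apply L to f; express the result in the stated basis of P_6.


the image equals g(x) = (3/2)x^6 - 6x^5 + (31/4)x^4 - (17/9)x^3 - (32/9)x^2 + (76/27)x - 148/243

order-1 term: -6x^5 + 6x^3 - 2x^2
order-2 term: 10x^4 - 6x^2 + (4/3)x
order-3 term: -(80/9)x^3 + (8/3)x - 8/27
order-4 term: (40/9)x^2 - 4/9
order-5 term: -(32/27)x
order-6 term: 32/243
the series for exp(-(2/3)D) f terminates at order 6
exp(-(2/3)D) f = (3/2)x^6 - 6x^5 + (31/4)x^4 - (17/9)x^3 - (32/9)x^2 + (76/27)x - 148/243


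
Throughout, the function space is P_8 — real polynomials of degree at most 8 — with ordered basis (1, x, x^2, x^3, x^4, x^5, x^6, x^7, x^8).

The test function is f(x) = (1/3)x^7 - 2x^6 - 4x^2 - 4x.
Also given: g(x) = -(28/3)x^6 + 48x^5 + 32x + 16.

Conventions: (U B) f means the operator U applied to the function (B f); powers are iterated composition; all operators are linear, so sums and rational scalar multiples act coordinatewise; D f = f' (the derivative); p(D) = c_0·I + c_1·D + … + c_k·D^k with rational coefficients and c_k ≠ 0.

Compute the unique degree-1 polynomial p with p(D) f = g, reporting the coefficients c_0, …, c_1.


p(D) = -4·D, i.e. c_0 = 0, c_1 = -4

D^0 f = (1/3)x^7 - 2x^6 - 4x^2 - 4x
D^1 f = (7/3)x^6 - 12x^5 - 8x - 4
matching coefficients of g against c_0 f + c_1 Df + … from the top degree down determines the c_i
solution: c_0 = 0, c_1 = -4


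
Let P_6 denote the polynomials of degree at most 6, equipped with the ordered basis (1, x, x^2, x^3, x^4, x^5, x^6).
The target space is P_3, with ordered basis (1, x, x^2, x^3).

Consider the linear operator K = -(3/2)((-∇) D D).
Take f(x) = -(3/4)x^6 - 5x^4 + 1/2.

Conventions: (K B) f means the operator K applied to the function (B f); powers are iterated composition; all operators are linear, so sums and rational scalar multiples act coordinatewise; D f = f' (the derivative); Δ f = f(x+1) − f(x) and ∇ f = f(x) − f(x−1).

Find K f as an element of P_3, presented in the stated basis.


D f = -(9/2)x^5 - 20x^3
D D f = -(45/2)x^4 - 60x^2
∇ (D D) f = -90x^3 + 135x^2 - 210x + 165/2
(-∇) (D D) f = 90x^3 - 135x^2 + 210x - 165/2
(-(3/2)((-∇) D D)) f = -135x^3 + (405/2)x^2 - 315x + 495/4

the result is g(x) = -135x^3 + (405/2)x^2 - 315x + 495/4


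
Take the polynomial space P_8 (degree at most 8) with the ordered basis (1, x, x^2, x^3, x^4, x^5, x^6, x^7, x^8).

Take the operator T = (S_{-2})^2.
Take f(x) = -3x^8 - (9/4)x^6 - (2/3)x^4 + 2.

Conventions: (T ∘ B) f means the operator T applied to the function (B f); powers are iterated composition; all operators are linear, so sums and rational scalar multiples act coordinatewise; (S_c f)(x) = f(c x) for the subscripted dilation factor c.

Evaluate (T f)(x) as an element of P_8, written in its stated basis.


the image equals g(x) = -196608x^8 - 9216x^6 - (512/3)x^4 + 2

S_{-2} f = -768x^8 - 144x^6 - (32/3)x^4 + 2
S_{-2} S_{-2} f = -196608x^8 - 9216x^6 - (512/3)x^4 + 2


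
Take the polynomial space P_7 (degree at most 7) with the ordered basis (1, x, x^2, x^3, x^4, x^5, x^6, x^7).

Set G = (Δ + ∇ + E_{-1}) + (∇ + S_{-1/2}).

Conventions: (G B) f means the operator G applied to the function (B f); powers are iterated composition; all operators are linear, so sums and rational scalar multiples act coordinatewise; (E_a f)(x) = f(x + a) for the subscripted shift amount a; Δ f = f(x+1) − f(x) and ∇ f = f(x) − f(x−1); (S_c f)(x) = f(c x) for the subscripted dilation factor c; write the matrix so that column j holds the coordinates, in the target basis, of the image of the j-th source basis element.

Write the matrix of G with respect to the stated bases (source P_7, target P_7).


image of 1: 2
image of x: (1/2)x + 2
image of x^2: (5/4)x^2 + 4x
image of x^3: (7/8)x^3 + 6x^2 + 2
image of x^4: (17/16)x^4 + 8x^3 + 8x
image of x^5: (31/32)x^5 + 10x^4 + 20x^2 + 2
image of x^6: (65/64)x^6 + 12x^5 + 40x^3 + 12x
image of x^7: (127/128)x^7 + 14x^6 + 70x^4 + 42x^2 + 2
each image's coordinates form column j of the matrix

the matrix is [[2, 2, 0, 2, 0, 2, 0, 2]; [0, 1/2, 4, 0, 8, 0, 12, 0]; [0, 0, 5/4, 6, 0, 20, 0, 42]; [0, 0, 0, 7/8, 8, 0, 40, 0]; [0, 0, 0, 0, 17/16, 10, 0, 70]; [0, 0, 0, 0, 0, 31/32, 12, 0]; [0, 0, 0, 0, 0, 0, 65/64, 14]; [0, 0, 0, 0, 0, 0, 0, 127/128]] (rows listed top to bottom)


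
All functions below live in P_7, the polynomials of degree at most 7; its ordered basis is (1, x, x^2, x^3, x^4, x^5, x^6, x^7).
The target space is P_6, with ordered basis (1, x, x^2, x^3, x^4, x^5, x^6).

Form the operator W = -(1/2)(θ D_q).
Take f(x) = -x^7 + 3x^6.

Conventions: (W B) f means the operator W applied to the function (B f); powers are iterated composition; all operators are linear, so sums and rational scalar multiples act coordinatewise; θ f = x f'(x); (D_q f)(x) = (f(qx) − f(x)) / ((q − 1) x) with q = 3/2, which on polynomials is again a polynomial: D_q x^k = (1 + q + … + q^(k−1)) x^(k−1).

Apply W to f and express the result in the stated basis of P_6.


D_q f = -(2059/64)x^6 + (1995/32)x^5
θ D_q f = -(6177/32)x^6 + (9975/32)x^5
(-(1/2)(θ D_q)) f = (6177/64)x^6 - (9975/64)x^5

g(x) = (6177/64)x^6 - (9975/64)x^5


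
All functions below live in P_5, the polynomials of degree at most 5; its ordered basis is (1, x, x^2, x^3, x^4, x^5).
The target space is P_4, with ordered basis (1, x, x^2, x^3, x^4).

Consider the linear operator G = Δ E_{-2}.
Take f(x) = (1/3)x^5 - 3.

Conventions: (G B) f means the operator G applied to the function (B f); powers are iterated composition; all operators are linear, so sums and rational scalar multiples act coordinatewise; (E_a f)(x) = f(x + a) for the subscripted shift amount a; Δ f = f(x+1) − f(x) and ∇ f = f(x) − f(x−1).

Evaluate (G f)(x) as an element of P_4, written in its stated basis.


E_{-2} f = (1/3)x^5 - (10/3)x^4 + (40/3)x^3 - (80/3)x^2 + (80/3)x - 41/3
Δ E_{-2} f = (5/3)x^4 - 10x^3 + (70/3)x^2 - 25x + 31/3

g(x) = (5/3)x^4 - 10x^3 + (70/3)x^2 - 25x + 31/3


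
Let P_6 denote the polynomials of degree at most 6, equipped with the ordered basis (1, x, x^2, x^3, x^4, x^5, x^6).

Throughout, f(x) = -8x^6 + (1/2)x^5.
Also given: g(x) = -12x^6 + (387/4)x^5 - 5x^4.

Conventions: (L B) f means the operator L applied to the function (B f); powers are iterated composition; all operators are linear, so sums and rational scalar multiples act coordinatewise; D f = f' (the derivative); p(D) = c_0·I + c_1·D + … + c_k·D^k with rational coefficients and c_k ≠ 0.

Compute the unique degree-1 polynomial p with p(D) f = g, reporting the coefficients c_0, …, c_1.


D^0 f = -8x^6 + (1/2)x^5
D^1 f = -48x^5 + (5/2)x^4
matching coefficients of g against c_0 f + c_1 Df + … from the top degree down determines the c_i
solution: c_0 = 3/2, c_1 = -2

p(D) = (3/2)·I − 2·D, i.e. c_0 = 3/2, c_1 = -2
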